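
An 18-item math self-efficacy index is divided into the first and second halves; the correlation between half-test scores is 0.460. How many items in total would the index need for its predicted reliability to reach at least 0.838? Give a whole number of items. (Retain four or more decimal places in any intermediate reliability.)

55

Corrected full-test reliability: r_full = 2 × 0.460 / (1 + 0.460) ≈ 0.6301
n = r_tgt(1 − r_full) / [r_full(1 − r_tgt)] = 0.838 × 0.3699 / (0.6301 × 0.162) ≈ 3.0367
Items = 3.0367 × 18 ≈ 54.66 → 55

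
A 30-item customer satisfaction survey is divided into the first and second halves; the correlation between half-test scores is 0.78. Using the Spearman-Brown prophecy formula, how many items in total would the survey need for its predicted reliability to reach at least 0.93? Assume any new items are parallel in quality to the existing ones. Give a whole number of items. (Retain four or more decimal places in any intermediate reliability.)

Corrected full-test reliability: r_full = 2 × 0.78 / (1 + 0.78) ≈ 0.8764
n = r_tgt(1 − r_full) / [r_full(1 − r_tgt)] = 0.93 × 0.1236 / (0.8764 × 0.07) ≈ 1.8737
Items = 1.8737 × 30 ≈ 56.21 → 57

57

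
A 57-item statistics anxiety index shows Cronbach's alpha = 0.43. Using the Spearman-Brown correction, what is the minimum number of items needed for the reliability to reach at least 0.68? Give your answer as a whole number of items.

Invert Spearman-Brown to solve for n:
n = r_target (1 − r_old) / [ r_old (1 − r_target) ]
n = 0.68 × (1 − 0.43) / [ 0.43 × (1 − 0.68) ]
n = 0.3876 / 0.1376 ≈ 2.8169
2.8169 × 57 = 160.56 → 161 items

161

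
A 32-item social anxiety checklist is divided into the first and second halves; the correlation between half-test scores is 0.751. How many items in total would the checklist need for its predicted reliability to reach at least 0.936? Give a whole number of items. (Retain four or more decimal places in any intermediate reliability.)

Corrected full-test reliability: r_full = 2 × 0.751 / (1 + 0.751) ≈ 0.8578
Solve Spearman-Brown for n: n = 0.936(1 − 0.8578) / [0.8578(1 − 0.936)] = 2.4244
Items = 2.4244 × 32 ≈ 77.58 → 78

78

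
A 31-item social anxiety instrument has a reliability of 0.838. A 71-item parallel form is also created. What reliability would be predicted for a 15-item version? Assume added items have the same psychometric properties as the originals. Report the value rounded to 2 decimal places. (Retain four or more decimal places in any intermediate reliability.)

0.71

Only the ratio of lengths matters: n = 15/31 = 0.4839
r_{15} = n·r / (1 + (n − 1)·r) = 0.4055 / 0.5675 ≈ 0.7145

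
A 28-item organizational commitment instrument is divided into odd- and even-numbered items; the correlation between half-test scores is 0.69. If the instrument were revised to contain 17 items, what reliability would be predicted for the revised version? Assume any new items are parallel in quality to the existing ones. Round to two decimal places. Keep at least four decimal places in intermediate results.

First correct the split-half correlation to full-test reliability: r_full = 2 × 0.69 / (1 + 0.69) ≈ 0.8166
Then adjust to 17 items: n = 17/28 = 0.6071
r_new = n·r_full / (1 + (n − 1)·r_full) = 0.4958 / 0.6792 ≈ 0.7300

0.73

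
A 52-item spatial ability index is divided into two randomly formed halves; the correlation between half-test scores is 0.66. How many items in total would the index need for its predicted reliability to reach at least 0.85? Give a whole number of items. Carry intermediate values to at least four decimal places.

76

Corrected full-test reliability: r_full = 2 × 0.66 / (1 + 0.66) ≈ 0.7952
n = r_tgt(1 − r_full) / [r_full(1 − r_tgt)] = 0.85 × 0.2048 / (0.7952 × 0.15) ≈ 1.4594
Items = 1.4594 × 52 ≈ 75.89 → 76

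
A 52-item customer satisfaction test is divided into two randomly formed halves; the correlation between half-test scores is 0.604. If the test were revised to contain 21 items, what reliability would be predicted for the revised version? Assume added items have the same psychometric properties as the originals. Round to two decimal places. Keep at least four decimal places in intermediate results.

0.55

Full-test reliability from the split-half r: r_full = 2(0.604)/(1 + 0.604) = 0.7531
Then adjust to 21 items: n = 21/52 = 0.4038
r_new = n·r_full / (1 + (n − 1)·r_full) = 0.3041 / 0.5510 ≈ 0.5519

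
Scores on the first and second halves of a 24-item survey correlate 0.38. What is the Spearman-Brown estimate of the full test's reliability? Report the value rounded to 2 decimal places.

Apply the Spearman-Brown correction with n = 2:
r_full = 2(0.38) / (1 + 0.38)
       = 0.7600 / 1.3800 = 0.5507

0.55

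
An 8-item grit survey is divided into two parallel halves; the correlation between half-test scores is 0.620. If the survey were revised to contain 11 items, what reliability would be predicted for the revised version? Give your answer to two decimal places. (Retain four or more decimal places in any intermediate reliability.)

Full-test reliability from the split-half r: r_full = 2(0.620)/(1 + 0.620) = 0.7654
Then adjust to 11 items: n = 11/8 = 1.3750
r_new = n·r_full / (1 + (n − 1)·r_full) = 1.0524 / 1.2870 ≈ 0.8177

0.82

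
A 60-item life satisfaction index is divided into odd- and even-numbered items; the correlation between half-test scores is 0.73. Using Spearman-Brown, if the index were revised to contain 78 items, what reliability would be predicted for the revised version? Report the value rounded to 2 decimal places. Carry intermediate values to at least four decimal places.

0.88

First correct the split-half correlation to full-test reliability: r_full = 2 × 0.73 / (1 + 0.73) ≈ 0.8439
Then adjust to 78 items: n = 78/60 = 1.3000
r_new = n·r_full / (1 + (n − 1)·r_full) = 1.0971 / 1.2532 ≈ 0.8754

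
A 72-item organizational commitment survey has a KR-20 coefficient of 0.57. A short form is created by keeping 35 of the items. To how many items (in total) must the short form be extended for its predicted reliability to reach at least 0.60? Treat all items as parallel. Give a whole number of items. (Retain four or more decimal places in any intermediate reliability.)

82

Short-form reliability: n = 35/72 = 0.4861; r_35 = n·r/(1+(n−1)r) ≈ 0.3919
Length factor from the short form to reach 0.60: n' = 0.60(1 − 0.3919) / [0.3919(1 − 0.60)] ≈ 2.3275
Total items = 2.3275 × 35 = 81.46, rounded up to 82.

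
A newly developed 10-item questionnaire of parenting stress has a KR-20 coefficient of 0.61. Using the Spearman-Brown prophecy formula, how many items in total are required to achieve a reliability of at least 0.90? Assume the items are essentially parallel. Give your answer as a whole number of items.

n = 0.90 × (1 − 0.61) / [ 0.61 × (1 − 0.90) ]
n = 0.3510 / 0.0610 ≈ 5.7541
So the test needs 5.7541 × 10 ≈ 57.54 items; rounding up, 58.

58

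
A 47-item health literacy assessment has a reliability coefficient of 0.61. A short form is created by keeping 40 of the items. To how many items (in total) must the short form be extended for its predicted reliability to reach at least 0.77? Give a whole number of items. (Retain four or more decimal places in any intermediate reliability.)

101

First, r for the 40-item form: n = 40/47 = 0.8511, so r_40 = 0.8511·0.61/(1 + (0.8511 − 1)·0.61) = 0.5710
Length factor from the short form to reach 0.77: n' = 0.77(1 − 0.5710) / [0.5710(1 − 0.77)] ≈ 2.5153
Total items = 2.5153 × 40 = 100.61, rounded up to 101.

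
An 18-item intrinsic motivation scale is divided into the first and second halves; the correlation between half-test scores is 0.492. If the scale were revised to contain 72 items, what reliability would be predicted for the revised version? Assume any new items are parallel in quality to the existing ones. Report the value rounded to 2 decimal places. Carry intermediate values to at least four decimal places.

Full-test reliability from the split-half r: r_full = 2(0.492)/(1 + 0.492) = 0.6595
Length factor from 18 to 72 items: n = 72/18 = 4.0000
r_new = n·r_full / (1 + (n − 1)·r_full) = 2.6380 / 2.9785 ≈ 0.8857

0.89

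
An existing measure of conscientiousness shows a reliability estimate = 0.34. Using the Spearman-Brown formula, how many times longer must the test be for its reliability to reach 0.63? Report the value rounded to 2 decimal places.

Rearranging the Spearman-Brown formula for n,
n = r_target (1 − r_old) / [ r_old (1 − r_target) ]
n = [0.63 × 0.66] / [0.34 × 0.37]
n = 0.4158 / 0.1258 ≈ 3.3052

3.31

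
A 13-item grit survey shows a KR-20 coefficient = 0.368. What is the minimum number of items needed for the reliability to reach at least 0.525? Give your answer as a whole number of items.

Spearman-Brown solved for the length factor n:
n = r*(1 − r) / [ r (1 − r*) ]
n = 0.525 × (1 − 0.368) / [ 0.368 × (1 − 0.525) ]
n = 0.331800 / 0.174800 ≈ 1.8982
So the test needs 1.8982 × 13 ≈ 24.68 items; rounding up, 25.

25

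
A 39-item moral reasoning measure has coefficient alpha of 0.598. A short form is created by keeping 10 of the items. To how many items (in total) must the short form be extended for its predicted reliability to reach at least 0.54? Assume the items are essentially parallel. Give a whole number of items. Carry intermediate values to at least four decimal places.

31

Short-form reliability: n = 10/39 = 0.2564; r_10 = n·r/(1+(n−1)r) ≈ 0.2761
Then solve for n' with r_old = 0.2761, r_target = 0.54: n' = 0.54(1 − 0.2761)/[0.2761(1 − 0.54)] = 3.0779
Total items = 3.0779 × 10 = 30.78, rounded up to 31.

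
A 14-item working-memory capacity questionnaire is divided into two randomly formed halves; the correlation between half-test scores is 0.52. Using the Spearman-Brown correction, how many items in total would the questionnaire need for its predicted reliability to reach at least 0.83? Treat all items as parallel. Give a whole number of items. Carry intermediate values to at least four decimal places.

32

r_full = 2(0.52)/(1 + 0.52) = 0.6842
n = r_tgt(1 − r_full) / [r_full(1 − r_tgt)] = 0.83 × 0.3158 / (0.6842 × 0.17) ≈ 2.2535
Required items = 2.2535 × 14 = 31.55, so 32 items.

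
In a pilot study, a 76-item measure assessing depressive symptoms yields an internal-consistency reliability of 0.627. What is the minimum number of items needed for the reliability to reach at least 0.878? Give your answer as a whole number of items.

326

Rearranging the Spearman-Brown formula for n,
n = r_target (1 − r_old) / [ r_old (1 − r_target) ]
n = [0.878 × 0.373] / [0.627 × 0.122]
  = 0.327494 / 0.076494 = 4.2813
Items needed = n × 76 = 4.2813 × 76 ≈ 325.38 → round up to 326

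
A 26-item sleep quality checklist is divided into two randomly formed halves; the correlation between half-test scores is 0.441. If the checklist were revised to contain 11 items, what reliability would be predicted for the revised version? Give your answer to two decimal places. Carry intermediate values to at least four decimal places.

First correct the split-half correlation to full-test reliability: r_full = 2 × 0.441 / (1 + 0.441) ≈ 0.6121
Length factor from 26 to 11 items: n = 11/26 = 0.4231
r_new = n·r_full / (1 + (n − 1)·r_full) = 0.2590 / 0.6469 ≈ 0.4004

0.40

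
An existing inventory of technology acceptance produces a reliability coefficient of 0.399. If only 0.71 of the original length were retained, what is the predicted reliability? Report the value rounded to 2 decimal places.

Spearman-Brown: r_new = n·r / (1 + (n − 1)·r)
r_new = (0.71 × 0.399) / (1 + (0.71 − 1) × 0.399)
r_new = 0.2833 / 0.8843 ≈ 0.3204

0.32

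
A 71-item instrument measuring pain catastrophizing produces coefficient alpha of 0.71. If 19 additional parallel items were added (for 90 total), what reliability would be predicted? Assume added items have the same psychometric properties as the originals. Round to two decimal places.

0.76

n = 90/71 = 1.2676
r_new = (1.2676 × 0.71) / (1 + (1.2676 − 1) × 0.71)
     = 0.9000 / 1.1900 = 0.7563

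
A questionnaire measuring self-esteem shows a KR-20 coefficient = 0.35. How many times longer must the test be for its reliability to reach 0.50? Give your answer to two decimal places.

n = 0.50(1 − 0.35) / [0.35(1 − 0.50)]
n = 0.3250 / 0.1750 ≈ 1.8571

1.86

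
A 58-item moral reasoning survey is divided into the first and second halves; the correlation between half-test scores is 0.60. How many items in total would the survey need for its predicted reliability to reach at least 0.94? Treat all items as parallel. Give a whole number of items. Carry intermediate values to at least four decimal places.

Corrected full-test reliability: r_full = 2 × 0.60 / (1 + 0.60) ≈ 0.7500
Solve Spearman-Brown for n: n = 0.94(1 − 0.7500) / [0.7500(1 − 0.94)] = 5.2222
Items = 5.2222 × 58 ≈ 302.89 → 303

303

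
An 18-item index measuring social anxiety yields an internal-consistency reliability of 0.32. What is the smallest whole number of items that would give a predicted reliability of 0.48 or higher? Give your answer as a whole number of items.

36

n = [0.48 × 0.68] / [0.32 × 0.52]
  = 0.3264 / 0.1664 = 1.9615
1.9615 × 18 = 35.31 → 36 items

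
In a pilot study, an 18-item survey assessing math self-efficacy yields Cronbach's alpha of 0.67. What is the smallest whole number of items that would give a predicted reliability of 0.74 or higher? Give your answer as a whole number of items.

26

Rearranging the Spearman-Brown formula for n,
n = r*(1 − r) / [ r (1 − r*) ]
n = [0.74 × 0.33] / [0.67 × 0.26]
  = 0.2442 / 0.1742 = 1.4018
1.4018 × 18 = 25.23 → 26 items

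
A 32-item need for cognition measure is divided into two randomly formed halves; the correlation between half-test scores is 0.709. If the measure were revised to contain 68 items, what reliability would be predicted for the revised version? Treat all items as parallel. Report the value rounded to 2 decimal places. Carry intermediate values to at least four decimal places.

First correct the split-half correlation to full-test reliability: r_full = 2 × 0.709 / (1 + 0.709) ≈ 0.8297
Then adjust to 68 items: n = 68/32 = 2.1250
r_new = n·r_full / (1 + (n − 1)·r_full) = 1.7631 / 1.9334 ≈ 0.9119

0.91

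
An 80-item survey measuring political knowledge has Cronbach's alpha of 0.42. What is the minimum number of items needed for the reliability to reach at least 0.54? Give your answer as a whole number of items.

130

Invert Spearman-Brown to solve for n:
n = r_target (1 − r_old) / [ r_old (1 − r_target) ]
n = 0.54(1 − 0.42) / [0.42(1 − 0.54)]
n = 0.3132 / 0.1932 ≈ 1.6211
Items needed = n × 80 = 1.6211 × 80 ≈ 129.69 → round up to 130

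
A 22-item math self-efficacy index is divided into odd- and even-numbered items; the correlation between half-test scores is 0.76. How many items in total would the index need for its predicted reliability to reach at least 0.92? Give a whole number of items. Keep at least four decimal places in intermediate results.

40

r_full = 2(0.76)/(1 + 0.76) = 0.8636
n = r_tgt(1 − r_full) / [r_full(1 − r_tgt)] = 0.92 × 0.1364 / (0.8636 × 0.08) ≈ 1.8164
Items = 1.8164 × 22 ≈ 39.96 → 40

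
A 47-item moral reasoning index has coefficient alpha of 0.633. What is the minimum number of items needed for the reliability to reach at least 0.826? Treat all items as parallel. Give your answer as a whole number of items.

n = [0.826 × 0.367] / [0.633 × 0.174]
  = 0.303142 / 0.110142 = 2.7523
So the test needs 2.7523 × 47 ≈ 129.36 items; rounding up, 130.

130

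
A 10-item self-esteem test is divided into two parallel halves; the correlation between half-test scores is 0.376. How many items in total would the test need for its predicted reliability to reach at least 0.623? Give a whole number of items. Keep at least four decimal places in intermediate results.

r_full = 2(0.376)/(1 + 0.376) = 0.5465
Solve Spearman-Brown for n: n = 0.623(1 − 0.5465) / [0.5465(1 − 0.623)] = 1.3713
Required items = 1.3713 × 10 = 13.71, so 14 items.

14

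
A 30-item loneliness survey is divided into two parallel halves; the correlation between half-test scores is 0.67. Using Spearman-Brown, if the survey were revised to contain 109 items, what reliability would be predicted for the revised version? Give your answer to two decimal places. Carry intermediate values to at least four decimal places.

0.94

Spearman-Brown correction (n = 2): r_full = 2·0.67/(1 + 0.67) = 0.8024
Length factor from 30 to 109 items: n = 109/30 = 3.6333
r_new = n·r_full / (1 + (n − 1)·r_full) = 2.9154 / 3.1130 ≈ 0.9365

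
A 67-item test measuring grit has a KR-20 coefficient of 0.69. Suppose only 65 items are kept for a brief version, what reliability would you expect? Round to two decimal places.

n = 65/67 = 0.9701
r_new = (0.9701 × 0.69) / (1 + (0.9701 − 1) × 0.69)
     = 0.6694 / 0.9794 = 0.6835

0.68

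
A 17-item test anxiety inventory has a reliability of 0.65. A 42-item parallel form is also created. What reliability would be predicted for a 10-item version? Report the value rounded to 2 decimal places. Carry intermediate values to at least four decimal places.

Only the ratio of lengths matters: n = 10/17 = 0.5882
r_{10} = n·r / (1 + (n − 1)·r) = 0.3823 / 0.7323 ≈ 0.5221

0.52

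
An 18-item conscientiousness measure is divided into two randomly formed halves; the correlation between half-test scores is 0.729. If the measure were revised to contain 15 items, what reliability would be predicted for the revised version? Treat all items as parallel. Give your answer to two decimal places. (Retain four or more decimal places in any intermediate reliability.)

Full-test reliability from the split-half r: r_full = 2(0.729)/(1 + 0.729) = 0.8433
Then adjust to 15 items: n = 15/18 = 0.8333
r_new = n·r_full / (1 + (n − 1)·r_full) = 0.7027 / 0.8594 ≈ 0.8177

0.82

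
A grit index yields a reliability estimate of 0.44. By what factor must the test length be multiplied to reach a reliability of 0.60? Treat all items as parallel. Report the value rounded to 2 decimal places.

1.91

Rearranging the Spearman-Brown formula for n,
n = r*(1 − r) / [ r (1 − r*) ]
n = 0.60 × (1 − 0.44) / [ 0.44 × (1 − 0.60) ]
  = 0.3360 / 0.1760 = 1.9091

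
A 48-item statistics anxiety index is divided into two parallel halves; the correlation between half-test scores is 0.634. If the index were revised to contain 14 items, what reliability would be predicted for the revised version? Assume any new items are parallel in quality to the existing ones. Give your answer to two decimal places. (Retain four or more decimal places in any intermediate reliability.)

0.50

Spearman-Brown correction (n = 2): r_full = 2·0.634/(1 + 0.634) = 0.7760
Then adjust to 14 items: n = 14/48 = 0.2917
r_new = n·r_full / (1 + (n − 1)·r_full) = 0.2264 / 0.4504 ≈ 0.5027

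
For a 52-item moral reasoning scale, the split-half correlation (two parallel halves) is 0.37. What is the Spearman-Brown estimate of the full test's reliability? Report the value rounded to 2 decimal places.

0.54

Apply the Spearman-Brown correction with n = 2:
r_full = 2(0.37) / (1 + 0.37)
       = 0.7400 / 1.3700 = 0.5401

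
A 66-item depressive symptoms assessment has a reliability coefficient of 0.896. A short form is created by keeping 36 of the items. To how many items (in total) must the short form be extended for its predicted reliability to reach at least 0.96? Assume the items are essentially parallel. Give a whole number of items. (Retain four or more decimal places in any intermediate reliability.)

184

Short-form reliability: n = 36/66 = 0.5455; r_36 = n·r/(1+(n−1)r) ≈ 0.8246
Then solve for n' with r_old = 0.8246, r_target = 0.96: n' = 0.96(1 − 0.8246)/[0.8246(1 − 0.96)] = 5.1050
Total items = 5.1050 × 36 = 183.78, rounded up to 184.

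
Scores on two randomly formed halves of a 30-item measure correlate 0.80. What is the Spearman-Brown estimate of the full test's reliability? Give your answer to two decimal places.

0.89

r_full = 2(0.80) / (1 + 0.80)
r_full = 1.6000 / 1.8000 ≈ 0.8889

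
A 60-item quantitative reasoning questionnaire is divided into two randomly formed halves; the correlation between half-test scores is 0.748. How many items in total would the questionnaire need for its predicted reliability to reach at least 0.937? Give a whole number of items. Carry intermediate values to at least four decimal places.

151

Corrected full-test reliability: r_full = 2 × 0.748 / (1 + 0.748) ≈ 0.8558
n = r_tgt(1 − r_full) / [r_full(1 − r_tgt)] = 0.937 × 0.1442 / (0.8558 × 0.063) ≈ 2.5061
Items = 2.5061 × 60 ≈ 150.37 → 151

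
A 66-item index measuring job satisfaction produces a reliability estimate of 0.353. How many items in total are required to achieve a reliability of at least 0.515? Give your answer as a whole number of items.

Rearranging the Spearman-Brown formula for n,
n = r_target (1 − r_old) / [ r_old (1 − r_target) ]
n = 0.515(1 − 0.353) / [0.353(1 − 0.515)]
  = 0.333205 / 0.171205 = 1.9462
So the test needs 1.9462 × 66 ≈ 128.45 items; rounding up, 129.

129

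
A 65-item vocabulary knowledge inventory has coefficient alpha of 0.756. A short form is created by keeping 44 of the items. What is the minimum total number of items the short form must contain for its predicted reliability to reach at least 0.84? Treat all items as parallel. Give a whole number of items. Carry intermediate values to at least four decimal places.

111

Short-form reliability: n = 44/65 = 0.6769; r_44 = n·r/(1+(n−1)r) ≈ 0.6771
Then solve for n' with r_old = 0.6771, r_target = 0.84: n' = 0.84(1 − 0.6771)/[0.6771(1 − 0.84)] = 2.5037
Items = 2.5037 × 44 ≈ 110.16 → 111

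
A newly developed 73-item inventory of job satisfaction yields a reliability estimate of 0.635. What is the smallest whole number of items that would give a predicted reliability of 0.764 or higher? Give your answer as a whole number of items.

136

Invert Spearman-Brown to solve for n:
n = r*(1 − r) / [ r (1 − r*) ]
n = 0.764 × (1 − 0.635) / [ 0.635 × (1 − 0.764) ]
n = 0.278860 / 0.149860 ≈ 1.8608
1.8608 × 73 = 135.84 → 136 items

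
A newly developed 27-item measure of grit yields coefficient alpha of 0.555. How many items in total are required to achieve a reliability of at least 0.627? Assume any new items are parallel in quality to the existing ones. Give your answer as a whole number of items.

37

Spearman-Brown solved for the length factor n:
n = r_target (1 − r_old) / [ r_old (1 − r_target) ]
n = 0.627 × (1 − 0.555) / [ 0.555 × (1 − 0.627) ]
  = 0.279015 / 0.207015 = 1.3478
So the test needs 1.3478 × 27 ≈ 36.39 items; rounding up, 37.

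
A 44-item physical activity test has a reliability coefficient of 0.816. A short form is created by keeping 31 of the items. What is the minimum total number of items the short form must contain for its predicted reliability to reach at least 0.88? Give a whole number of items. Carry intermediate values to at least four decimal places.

73

First, r for the 31-item form: n = 31/44 = 0.7045, so r_31 = 0.7045·0.816/(1 + (0.7045 − 1)·0.816) = 0.7575
Length factor from the short form to reach 0.88: n' = 0.88(1 − 0.7575) / [0.7575(1 − 0.88)] ≈ 2.3476
Items = 2.3476 × 31 ≈ 72.78 → 73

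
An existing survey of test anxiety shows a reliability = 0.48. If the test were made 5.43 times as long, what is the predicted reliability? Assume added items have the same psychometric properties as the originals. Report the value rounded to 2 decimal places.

0.83

r_new = 5.43·0.48 / [1 + (5.43 − 1)·0.48]
     = 2.6064 / 3.1264 = 0.8337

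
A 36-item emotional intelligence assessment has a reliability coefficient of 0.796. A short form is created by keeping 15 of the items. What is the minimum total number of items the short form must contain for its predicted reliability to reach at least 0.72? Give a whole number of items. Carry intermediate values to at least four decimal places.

24

Short-form reliability: n = 15/36 = 0.4167; r_15 = n·r/(1+(n−1)r) ≈ 0.6192
Then solve for n' with r_old = 0.6192, r_target = 0.72: n' = 0.72(1 − 0.6192)/[0.6192(1 − 0.72)] = 1.5814
Items = 1.5814 × 15 ≈ 23.72 → 24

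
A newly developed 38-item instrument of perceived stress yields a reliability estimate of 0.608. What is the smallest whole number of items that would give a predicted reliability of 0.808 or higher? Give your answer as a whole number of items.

104

n = 0.808(1 − 0.608) / [0.608(1 − 0.808)]
n = 0.316736 / 0.116736 ≈ 2.7133
So the test needs 2.7133 × 38 ≈ 103.11 items; rounding up, 104.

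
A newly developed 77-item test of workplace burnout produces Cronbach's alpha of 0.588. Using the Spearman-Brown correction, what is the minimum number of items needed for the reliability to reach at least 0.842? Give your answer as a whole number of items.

288

Invert Spearman-Brown to solve for n:
n = r*(1 − r) / [ r (1 − r*) ]
n = [0.842 × 0.412] / [0.588 × 0.158]
n = 0.346904 / 0.092904 ≈ 3.7340
So the test needs 3.7340 × 77 ≈ 287.52 items; rounding up, 288.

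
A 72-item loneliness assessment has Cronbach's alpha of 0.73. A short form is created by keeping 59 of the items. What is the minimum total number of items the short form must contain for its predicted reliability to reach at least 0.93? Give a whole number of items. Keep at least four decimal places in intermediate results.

Short-form reliability: n = 59/72 = 0.8194; r_59 = n·r/(1+(n−1)r) ≈ 0.6890
Length factor from the short form to reach 0.93: n' = 0.93(1 − 0.6890) / [0.6890(1 − 0.93)] ≈ 5.9969
Total items = 5.9969 × 59 = 353.82, rounded up to 354.

354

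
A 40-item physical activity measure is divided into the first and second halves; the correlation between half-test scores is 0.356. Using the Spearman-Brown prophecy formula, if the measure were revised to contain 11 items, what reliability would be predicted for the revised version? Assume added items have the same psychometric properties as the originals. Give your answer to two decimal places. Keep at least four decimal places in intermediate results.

0.23

Spearman-Brown correction (n = 2): r_full = 2·0.356/(1 + 0.356) = 0.5251
Then adjust to 11 items: n = 11/40 = 0.2750
r_new = n·r_full / (1 + (n − 1)·r_full) = 0.1444 / 0.6193 ≈ 0.2332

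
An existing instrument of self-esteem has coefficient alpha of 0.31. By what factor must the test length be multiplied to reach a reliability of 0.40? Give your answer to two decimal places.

1.48

n = [0.40 × 0.69] / [0.31 × 0.60]
  = 0.2760 / 0.1860 = 1.4839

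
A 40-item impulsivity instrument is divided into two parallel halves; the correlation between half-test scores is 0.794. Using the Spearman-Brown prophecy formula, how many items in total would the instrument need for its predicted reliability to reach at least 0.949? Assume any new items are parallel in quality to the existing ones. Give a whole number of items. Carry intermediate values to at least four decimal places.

97

Corrected full-test reliability: r_full = 2 × 0.794 / (1 + 0.794) ≈ 0.8852
n = r_tgt(1 − r_full) / [r_full(1 − r_tgt)] = 0.949 × 0.1148 / (0.8852 × 0.051) ≈ 2.4132
Required items = 2.4132 × 40 = 96.53, so 97 items.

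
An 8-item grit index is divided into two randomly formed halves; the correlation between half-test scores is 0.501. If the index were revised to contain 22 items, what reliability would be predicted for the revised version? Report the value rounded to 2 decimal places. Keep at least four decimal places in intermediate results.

0.85

Full-test reliability from the split-half r: r_full = 2(0.501)/(1 + 0.501) = 0.6676
Then adjust to 22 items: n = 22/8 = 2.7500
r_new = n·r_full / (1 + (n − 1)·r_full) = 1.8359 / 2.1683 ≈ 0.8467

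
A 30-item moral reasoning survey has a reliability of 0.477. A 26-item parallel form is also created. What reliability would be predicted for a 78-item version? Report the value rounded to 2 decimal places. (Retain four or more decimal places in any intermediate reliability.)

0.70

Only the ratio of lengths matters: n = 78/30 = 2.6000
r_{78} = n·r / (1 + (n − 1)·r) = 1.2402 / 1.7632 ≈ 0.7034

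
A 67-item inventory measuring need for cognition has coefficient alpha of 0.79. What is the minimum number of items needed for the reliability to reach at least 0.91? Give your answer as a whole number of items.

181

n = 0.91 × (1 − 0.79) / [ 0.79 × (1 − 0.91) ]
  = 0.1911 / 0.0711 = 2.6878
Items needed = n × 67 = 2.6878 × 67 ≈ 180.08 → round up to 181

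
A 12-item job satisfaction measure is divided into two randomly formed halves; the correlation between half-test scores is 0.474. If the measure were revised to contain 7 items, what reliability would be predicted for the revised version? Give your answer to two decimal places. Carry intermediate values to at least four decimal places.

0.51

First correct the split-half correlation to full-test reliability: r_full = 2 × 0.474 / (1 + 0.474) ≈ 0.6431
Then adjust to 7 items: n = 7/12 = 0.5833
r_new = n·r_full / (1 + (n − 1)·r_full) = 0.3751 / 0.7320 ≈ 0.5124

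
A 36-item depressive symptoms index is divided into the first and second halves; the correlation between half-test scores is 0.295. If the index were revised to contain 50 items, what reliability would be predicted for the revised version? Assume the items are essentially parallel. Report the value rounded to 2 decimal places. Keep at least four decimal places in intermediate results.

Full-test reliability from the split-half r: r_full = 2(0.295)/(1 + 0.295) = 0.4556
Then adjust to 50 items: n = 50/36 = 1.3889
r_new = n·r_full / (1 + (n − 1)·r_full) = 0.6328 / 1.1772 ≈ 0.5375

0.54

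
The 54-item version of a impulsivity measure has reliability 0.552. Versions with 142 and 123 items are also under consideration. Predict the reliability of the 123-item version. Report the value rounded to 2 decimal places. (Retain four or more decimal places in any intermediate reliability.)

0.74

Only the ratio of lengths matters: n = 123/54 = 2.2778
r_{123} = n·r / (1 + (n − 1)·r) = 1.2573 / 1.7053 ≈ 0.7373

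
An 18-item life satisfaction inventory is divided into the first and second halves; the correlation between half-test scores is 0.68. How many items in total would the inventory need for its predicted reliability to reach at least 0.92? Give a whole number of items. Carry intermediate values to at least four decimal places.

r_full = 2(0.68)/(1 + 0.68) = 0.8095
n = r_tgt(1 − r_full) / [r_full(1 − r_tgt)] = 0.92 × 0.1905 / (0.8095 × 0.08) ≈ 2.7063
Required items = 2.7063 × 18 = 48.71, so 49 items.

49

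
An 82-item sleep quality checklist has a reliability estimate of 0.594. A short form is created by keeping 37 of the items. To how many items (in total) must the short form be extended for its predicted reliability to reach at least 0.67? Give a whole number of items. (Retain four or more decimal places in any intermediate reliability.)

114

First, r for the 37-item form: n = 37/82 = 0.4512, so r_37 = 0.4512·0.594/(1 + (0.4512 − 1)·0.594) = 0.3976
Length factor from the short form to reach 0.67: n' = 0.67(1 − 0.3976) / [0.3976(1 − 0.67)] ≈ 3.0761
Total items = 3.0761 × 37 = 113.82, rounded up to 114.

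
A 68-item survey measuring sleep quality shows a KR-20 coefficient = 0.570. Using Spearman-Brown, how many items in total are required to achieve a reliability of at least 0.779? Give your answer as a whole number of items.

Invert Spearman-Brown to solve for n:
n = r_target (1 − r_old) / [ r_old (1 − r_target) ]
n = 0.779(1 − 0.570) / [0.570(1 − 0.779)]
n = 0.334970 / 0.125970 ≈ 2.6591
So the test needs 2.6591 × 68 ≈ 180.82 items; rounding up, 181.

181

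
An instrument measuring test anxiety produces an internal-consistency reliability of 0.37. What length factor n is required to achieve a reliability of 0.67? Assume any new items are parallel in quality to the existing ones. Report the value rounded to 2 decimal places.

3.46

Spearman-Brown solved for the length factor n:
n = r_target (1 − r_old) / [ r_old (1 − r_target) ]
n = 0.67(1 − 0.37) / [0.37(1 − 0.67)]
n = 0.4221 / 0.1221 ≈ 3.4570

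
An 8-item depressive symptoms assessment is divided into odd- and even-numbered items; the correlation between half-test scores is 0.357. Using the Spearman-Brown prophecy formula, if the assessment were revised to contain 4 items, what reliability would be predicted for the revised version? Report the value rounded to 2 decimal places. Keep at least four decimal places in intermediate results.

0.36

First correct the split-half correlation to full-test reliability: r_full = 2 × 0.357 / (1 + 0.357) ≈ 0.5262
Length factor from 8 to 4 items: n = 4/8 = 0.5000
r_new = n·r_full / (1 + (n − 1)·r_full) = 0.2631 / 0.7369 ≈ 0.3570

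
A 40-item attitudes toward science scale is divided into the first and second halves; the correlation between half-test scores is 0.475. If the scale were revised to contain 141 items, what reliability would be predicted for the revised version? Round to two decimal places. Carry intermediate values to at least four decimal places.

Spearman-Brown correction (n = 2): r_full = 2·0.475/(1 + 0.475) = 0.6441
Then adjust to 141 items: n = 141/40 = 3.5250
r_new = n·r_full / (1 + (n − 1)·r_full) = 2.2705 / 2.6264 ≈ 0.8645

0.86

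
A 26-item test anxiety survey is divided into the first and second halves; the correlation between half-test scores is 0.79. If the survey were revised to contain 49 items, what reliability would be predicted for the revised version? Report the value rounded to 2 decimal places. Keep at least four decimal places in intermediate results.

0.93

Full-test reliability from the split-half r: r_full = 2(0.79)/(1 + 0.79) = 0.8827
Length factor from 26 to 49 items: n = 49/26 = 1.8846
r_new = n·r_full / (1 + (n − 1)·r_full) = 1.6635 / 1.7808 ≈ 0.9341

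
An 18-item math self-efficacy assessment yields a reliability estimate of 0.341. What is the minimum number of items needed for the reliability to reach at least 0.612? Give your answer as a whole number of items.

Rearranging the Spearman-Brown formula for n,
n = r_target (1 − r_old) / [ r_old (1 − r_target) ]
n = [0.612 × 0.659] / [0.341 × 0.388]
  = 0.403308 / 0.132308 = 3.0483
Items needed = n × 18 = 3.0483 × 18 ≈ 54.87 → round up to 55

55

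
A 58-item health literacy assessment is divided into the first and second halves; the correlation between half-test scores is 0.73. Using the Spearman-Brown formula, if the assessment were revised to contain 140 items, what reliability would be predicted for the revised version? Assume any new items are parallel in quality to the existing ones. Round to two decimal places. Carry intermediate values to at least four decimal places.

0.93

First correct the split-half correlation to full-test reliability: r_full = 2 × 0.73 / (1 + 0.73) ≈ 0.8439
Then adjust to 140 items: n = 140/58 = 2.4138
r_new = n·r_full / (1 + (n − 1)·r_full) = 2.0370 / 2.1931 ≈ 0.9288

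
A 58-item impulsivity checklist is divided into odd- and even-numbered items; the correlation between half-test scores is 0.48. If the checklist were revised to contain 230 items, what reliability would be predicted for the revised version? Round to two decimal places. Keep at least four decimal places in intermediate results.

0.88

First correct the split-half correlation to full-test reliability: r_full = 2 × 0.48 / (1 + 0.48) ≈ 0.6486
Length factor from 58 to 230 items: n = 230/58 = 3.9655
r_new = n·r_full / (1 + (n − 1)·r_full) = 2.5720 / 2.9234 ≈ 0.8798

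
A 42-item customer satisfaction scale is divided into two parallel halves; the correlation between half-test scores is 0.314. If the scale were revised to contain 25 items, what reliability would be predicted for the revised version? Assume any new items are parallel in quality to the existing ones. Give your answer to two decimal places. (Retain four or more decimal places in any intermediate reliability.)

Spearman-Brown correction (n = 2): r_full = 2·0.314/(1 + 0.314) = 0.4779
Length factor from 42 to 25 items: n = 25/42 = 0.5952
r_new = n·r_full / (1 + (n − 1)·r_full) = 0.2844 / 0.8065 ≈ 0.3526

0.35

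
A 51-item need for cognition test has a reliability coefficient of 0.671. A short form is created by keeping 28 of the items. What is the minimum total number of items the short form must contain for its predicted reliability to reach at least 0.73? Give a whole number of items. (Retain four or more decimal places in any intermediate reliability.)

Short-form reliability: n = 28/51 = 0.5490; r_28 = n·r/(1+(n−1)r) ≈ 0.5282
Then solve for n' with r_old = 0.5282, r_target = 0.73: n' = 0.73(1 − 0.5282)/[0.5282(1 − 0.73)] = 2.4150
Items = 2.4150 × 28 ≈ 67.62 → 68

68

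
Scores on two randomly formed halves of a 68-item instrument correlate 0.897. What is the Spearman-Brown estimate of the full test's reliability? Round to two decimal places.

The full test is twice the length of either half (n = 2).
r_full = 2(0.897) / (1 + 0.897)
r_full = 1.7940 / 1.8970 ≈ 0.9457

0.95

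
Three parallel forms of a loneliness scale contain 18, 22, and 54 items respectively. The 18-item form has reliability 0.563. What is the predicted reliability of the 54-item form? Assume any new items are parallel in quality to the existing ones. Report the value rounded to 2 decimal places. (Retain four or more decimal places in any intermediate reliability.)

0.79

Only the ratio of lengths matters: n = 54/18 = 3.0000
r_{54} = n·r / (1 + (n − 1)·r) = 1.6890 / 2.1260 ≈ 0.7944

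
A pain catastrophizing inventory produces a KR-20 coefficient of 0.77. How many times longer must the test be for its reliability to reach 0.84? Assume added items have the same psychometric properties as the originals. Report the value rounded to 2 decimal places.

n = 0.84(1 − 0.77) / [0.77(1 − 0.84)]
n = 0.1932 / 0.1232 ≈ 1.5682

1.57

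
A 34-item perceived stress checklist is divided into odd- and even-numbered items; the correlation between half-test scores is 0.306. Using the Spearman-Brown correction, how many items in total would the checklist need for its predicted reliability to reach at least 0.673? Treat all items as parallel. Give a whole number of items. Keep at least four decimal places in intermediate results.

Corrected full-test reliability: r_full = 2 × 0.306 / (1 + 0.306) ≈ 0.4686
Solve Spearman-Brown for n: n = 0.673(1 − 0.4686) / [0.4686(1 − 0.673)] = 2.3339
Required items = 2.3339 × 34 = 79.35, so 80 items.

80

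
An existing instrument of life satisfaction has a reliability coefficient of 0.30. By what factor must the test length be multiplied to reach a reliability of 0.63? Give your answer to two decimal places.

n = [0.63 × 0.70] / [0.30 × 0.37]
n = 0.4410 / 0.1110 ≈ 3.9730

3.97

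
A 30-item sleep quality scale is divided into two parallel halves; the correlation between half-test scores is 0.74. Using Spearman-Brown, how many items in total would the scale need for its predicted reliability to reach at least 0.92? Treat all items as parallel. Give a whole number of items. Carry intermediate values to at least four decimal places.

r_full = 2(0.74)/(1 + 0.74) = 0.8506
Solve Spearman-Brown for n: n = 0.92(1 − 0.8506) / [0.8506(1 − 0.92)] = 2.0199
Required items = 2.0199 × 30 = 60.60, so 61 items.

61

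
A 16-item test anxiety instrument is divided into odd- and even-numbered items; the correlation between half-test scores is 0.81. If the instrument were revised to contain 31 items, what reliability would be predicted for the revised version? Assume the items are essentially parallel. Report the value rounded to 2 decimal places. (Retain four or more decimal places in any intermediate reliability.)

0.94

Spearman-Brown correction (n = 2): r_full = 2·0.81/(1 + 0.81) = 0.8950
Length factor from 16 to 31 items: n = 31/16 = 1.9375
r_new = n·r_full / (1 + (n − 1)·r_full) = 1.7341 / 1.8391 ≈ 0.9429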